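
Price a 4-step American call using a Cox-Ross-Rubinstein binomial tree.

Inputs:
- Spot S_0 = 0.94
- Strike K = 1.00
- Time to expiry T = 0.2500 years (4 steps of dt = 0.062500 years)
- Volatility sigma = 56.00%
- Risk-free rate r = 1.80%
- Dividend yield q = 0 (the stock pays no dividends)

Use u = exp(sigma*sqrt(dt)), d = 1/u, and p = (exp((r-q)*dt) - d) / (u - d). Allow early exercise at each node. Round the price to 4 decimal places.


Answer: Price = V(0,0) = 0.0843

Derivation:
dt = T/N = 0.062500
u = exp(sigma*sqrt(dt)) = 1.150274; d = 1/u = 0.869358
p = (exp((r-q)*dt) - d) / (u - d) = 0.469064
Discount per step: exp(-r*dt) = 0.998876
Stock lattice S(k, i) with i counting down-moves:
  k=0: S(0,0) = 0.9400
  k=1: S(1,0) = 1.0813; S(1,1) = 0.8172
  k=2: S(2,0) = 1.2437; S(2,1) = 0.9400; S(2,2) = 0.7104
  k=3: S(3,0) = 1.4306; S(3,1) = 1.0813; S(3,2) = 0.8172; S(3,3) = 0.6176
  k=4: S(4,0) = 1.6456; S(4,1) = 1.2437; S(4,2) = 0.9400; S(4,3) = 0.7104; S(4,4) = 0.5369
Terminal payoffs V(N, i) = max(S_T - K, 0):
  V(4,0) = 0.645632; V(4,1) = 0.243742; V(4,2) = 0.000000; V(4,3) = 0.000000; V(4,4) = 0.000000
Backward induction: V(k, i) = exp(-r*dt) * [p * V(k+1, i) + (1-p) * V(k+1, i+1)]; then take max(V_cont, immediate exercise) for American.
  V(3,0) = exp(-r*dt) * [p*0.645632 + (1-p)*0.243742] = 0.431768; exercise = 0.430644; V(3,0) = max -> 0.431768
  V(3,1) = exp(-r*dt) * [p*0.243742 + (1-p)*0.000000] = 0.114202; exercise = 0.081257; V(3,1) = max -> 0.114202
  V(3,2) = exp(-r*dt) * [p*0.000000 + (1-p)*0.000000] = 0.000000; exercise = 0.000000; V(3,2) = max -> 0.000000
  V(3,3) = exp(-r*dt) * [p*0.000000 + (1-p)*0.000000] = 0.000000; exercise = 0.000000; V(3,3) = max -> 0.000000
  V(2,0) = exp(-r*dt) * [p*0.431768 + (1-p)*0.114202] = 0.262865; exercise = 0.243742; V(2,0) = max -> 0.262865
  V(2,1) = exp(-r*dt) * [p*0.114202 + (1-p)*0.000000] = 0.053508; exercise = 0.000000; V(2,1) = max -> 0.053508
  V(2,2) = exp(-r*dt) * [p*0.000000 + (1-p)*0.000000] = 0.000000; exercise = 0.000000; V(2,2) = max -> 0.000000
  V(1,0) = exp(-r*dt) * [p*0.262865 + (1-p)*0.053508] = 0.151539; exercise = 0.081257; V(1,0) = max -> 0.151539
  V(1,1) = exp(-r*dt) * [p*0.053508 + (1-p)*0.000000] = 0.025070; exercise = 0.000000; V(1,1) = max -> 0.025070
  V(0,0) = exp(-r*dt) * [p*0.151539 + (1-p)*0.025070] = 0.084297; exercise = 0.000000; V(0,0) = max -> 0.084297


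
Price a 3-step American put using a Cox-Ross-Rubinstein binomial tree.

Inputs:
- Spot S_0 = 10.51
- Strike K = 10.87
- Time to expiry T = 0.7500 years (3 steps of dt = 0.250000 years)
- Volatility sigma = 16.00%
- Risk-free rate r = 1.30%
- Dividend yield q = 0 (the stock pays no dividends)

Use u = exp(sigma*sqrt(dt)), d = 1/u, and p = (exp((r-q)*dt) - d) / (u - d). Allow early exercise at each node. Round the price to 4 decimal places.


Answer: Price = V(0,0) = 0.7637

Derivation:
dt = T/N = 0.250000
u = exp(sigma*sqrt(dt)) = 1.083287; d = 1/u = 0.923116
p = (exp((r-q)*dt) - d) / (u - d) = 0.500335
Discount per step: exp(-r*dt) = 0.996755
Stock lattice S(k, i) with i counting down-moves:
  k=0: S(0,0) = 10.5100
  k=1: S(1,0) = 11.3853; S(1,1) = 9.7020
  k=2: S(2,0) = 12.3336; S(2,1) = 10.5100; S(2,2) = 8.9560
  k=3: S(3,0) = 13.3608; S(3,1) = 11.3853; S(3,2) = 9.7020; S(3,3) = 8.2675
Terminal payoffs V(N, i) = max(K - S_T, 0):
  V(3,0) = 0.000000; V(3,1) = 0.000000; V(3,2) = 1.168047; V(3,3) = 2.602541
Backward induction: V(k, i) = exp(-r*dt) * [p * V(k+1, i) + (1-p) * V(k+1, i+1)]; then take max(V_cont, immediate exercise) for American.
  V(2,0) = exp(-r*dt) * [p*0.000000 + (1-p)*0.000000] = 0.000000; exercise = 0.000000; V(2,0) = max -> 0.000000
  V(2,1) = exp(-r*dt) * [p*0.000000 + (1-p)*1.168047] = 0.581739; exercise = 0.360000; V(2,1) = max -> 0.581739
  V(2,2) = exp(-r*dt) * [p*1.168047 + (1-p)*2.602541] = 1.878699; exercise = 1.913969; V(2,2) = max -> 1.913969
  V(1,0) = exp(-r*dt) * [p*0.000000 + (1-p)*0.581739] = 0.289732; exercise = 0.000000; V(1,0) = max -> 0.289732
  V(1,1) = exp(-r*dt) * [p*0.581739 + (1-p)*1.913969] = 1.243361; exercise = 1.168047; V(1,1) = max -> 1.243361
  V(0,0) = exp(-r*dt) * [p*0.289732 + (1-p)*1.243361] = 0.763741; exercise = 0.360000; V(0,0) = max -> 0.763741


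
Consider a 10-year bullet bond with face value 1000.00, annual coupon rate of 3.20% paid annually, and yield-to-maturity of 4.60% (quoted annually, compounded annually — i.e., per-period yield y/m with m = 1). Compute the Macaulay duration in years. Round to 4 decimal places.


Coupon per period c = face * coupon_rate / m = 32.000000
Periods per year m = 1; per-period yield y/m = 0.046000
Number of cashflows N = 10
Cashflows (t years, CF_t, discount factor 1/(1+y/m)^(m*t), PV):
  t = 1.0000: CF_t = 32.000000, DF = 0.956023, PV = 30.592734
  t = 2.0000: CF_t = 32.000000, DF = 0.913980, PV = 29.247356
  t = 3.0000: CF_t = 32.000000, DF = 0.873786, PV = 27.961143
  t = 4.0000: CF_t = 32.000000, DF = 0.835359, PV = 26.731495
  t = 5.0000: CF_t = 32.000000, DF = 0.798623, PV = 25.555922
  t = 6.0000: CF_t = 32.000000, DF = 0.763501, PV = 24.432048
  t = 7.0000: CF_t = 32.000000, DF = 0.729925, PV = 23.357598
  t = 8.0000: CF_t = 32.000000, DF = 0.697825, PV = 22.330400
  t = 9.0000: CF_t = 32.000000, DF = 0.667137, PV = 21.348375
  t = 10.0000: CF_t = 1032.000000, DF = 0.637798, PV = 658.207538
Price P = sum_t PV_t = 889.764609
Macaulay numerator sum_t t * PV_t:
  t * PV_t at t = 1.0000: 30.592734
  t * PV_t at t = 2.0000: 58.494712
  t * PV_t at t = 3.0000: 83.883430
  t * PV_t at t = 4.0000: 106.925978
  t * PV_t at t = 5.0000: 127.779611
  t * PV_t at t = 6.0000: 146.592287
  t * PV_t at t = 7.0000: 163.503189
  t * PV_t at t = 8.0000: 178.643200
  t * PV_t at t = 9.0000: 192.135373
  t * PV_t at t = 10.0000: 6582.075385
Macaulay duration D = (sum_t t * PV_t) / P = 7670.625898 / 889.764609 = 8.620961

Answer: Macaulay duration = 8.6210 years


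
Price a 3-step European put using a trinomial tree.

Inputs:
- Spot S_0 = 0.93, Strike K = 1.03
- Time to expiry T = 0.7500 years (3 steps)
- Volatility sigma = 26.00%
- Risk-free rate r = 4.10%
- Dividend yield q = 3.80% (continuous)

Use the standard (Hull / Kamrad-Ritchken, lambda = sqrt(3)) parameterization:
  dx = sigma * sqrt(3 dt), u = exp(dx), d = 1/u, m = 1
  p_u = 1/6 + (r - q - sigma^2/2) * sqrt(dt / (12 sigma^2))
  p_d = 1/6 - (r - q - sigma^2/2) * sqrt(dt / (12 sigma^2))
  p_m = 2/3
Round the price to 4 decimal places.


Answer: Price = V(0,0) = 0.1439

Derivation:
dt = T/N = 0.250000; dx = sigma*sqrt(3*dt) = 0.225167
u = exp(dx) = 1.252531; d = 1/u = 0.798383
p_u = 0.149568, p_m = 0.666667, p_d = 0.183765
Discount per step: exp(-r*dt) = 0.989802
Stock lattice S(k, j) with j the centered position index:
  k=0: S(0,+0) = 0.9300
  k=1: S(1,-1) = 0.7425; S(1,+0) = 0.9300; S(1,+1) = 1.1649
  k=2: S(2,-2) = 0.5928; S(2,-1) = 0.7425; S(2,+0) = 0.9300; S(2,+1) = 1.1649; S(2,+2) = 1.4590
  k=3: S(3,-3) = 0.4733; S(3,-2) = 0.5928; S(3,-1) = 0.7425; S(3,+0) = 0.9300; S(3,+1) = 1.1649; S(3,+2) = 1.4590; S(3,+3) = 1.8275
Terminal payoffs V(N, j) = max(K - S_T, 0):
  V(3,-3) = 0.556721; V(3,-2) = 0.437203; V(3,-1) = 0.287504; V(3,+0) = 0.100000; V(3,+1) = 0.000000; V(3,+2) = 0.000000; V(3,+3) = 0.000000
Backward induction: V(k, j) = exp(-r*dt) * [p_u * V(k+1, j+1) + p_m * V(k+1, j) + p_d * V(k+1, j-1)]
  V(2,-2) = exp(-r*dt) * [p_u*0.287504 + p_m*0.437203 + p_d*0.556721] = 0.432322
  V(2,-1) = exp(-r*dt) * [p_u*0.100000 + p_m*0.287504 + p_d*0.437203] = 0.284042
  V(2,+0) = exp(-r*dt) * [p_u*0.000000 + p_m*0.100000 + p_d*0.287504] = 0.118281
  V(2,+1) = exp(-r*dt) * [p_u*0.000000 + p_m*0.000000 + p_d*0.100000] = 0.018189
  V(2,+2) = exp(-r*dt) * [p_u*0.000000 + p_m*0.000000 + p_d*0.000000] = 0.000000
  V(1,-1) = exp(-r*dt) * [p_u*0.118281 + p_m*0.284042 + p_d*0.432322] = 0.283577
  V(1,+0) = exp(-r*dt) * [p_u*0.018189 + p_m*0.118281 + p_d*0.284042] = 0.132408
  V(1,+1) = exp(-r*dt) * [p_u*0.000000 + p_m*0.018189 + p_d*0.118281] = 0.033517
  V(0,+0) = exp(-r*dt) * [p_u*0.033517 + p_m*0.132408 + p_d*0.283577] = 0.143914


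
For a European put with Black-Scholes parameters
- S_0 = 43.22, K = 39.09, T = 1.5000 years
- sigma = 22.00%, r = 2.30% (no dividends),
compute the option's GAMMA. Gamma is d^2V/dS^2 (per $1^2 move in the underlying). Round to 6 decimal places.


Answer: Gamma = 0.027993

Derivation:
d1 = 0.6355188937; d2 = 0.3660750220
phi(d1) = 0.3259925778; exp(-qT) = 1.0000000000; exp(-rT) = 0.9660883397
Gamma = exp(-qT) * phi(d1) / (S * sigma * sqrt(T)) = 1.0000000000 * 0.3259925778 / (43.2200 * 0.2200 * 1.2247448714) = 0.027993


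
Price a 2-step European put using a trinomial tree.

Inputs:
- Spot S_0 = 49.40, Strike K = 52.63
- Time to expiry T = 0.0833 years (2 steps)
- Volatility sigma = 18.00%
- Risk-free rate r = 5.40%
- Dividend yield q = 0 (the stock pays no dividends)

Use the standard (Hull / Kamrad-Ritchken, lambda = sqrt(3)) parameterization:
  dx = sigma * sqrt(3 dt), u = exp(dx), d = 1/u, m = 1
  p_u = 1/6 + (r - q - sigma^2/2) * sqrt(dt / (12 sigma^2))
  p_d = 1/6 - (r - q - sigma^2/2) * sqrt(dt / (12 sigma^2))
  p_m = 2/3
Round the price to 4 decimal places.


dt = T/N = 0.041650; dx = sigma*sqrt(3*dt) = 0.063627
u = exp(dx) = 1.065695; d = 1/u = 0.938355
p_u = 0.179039, p_m = 0.666667, p_d = 0.154295
Discount per step: exp(-r*dt) = 0.997753
Stock lattice S(k, j) with j the centered position index:
  k=0: S(0,+0) = 49.4000
  k=1: S(1,-1) = 46.3547; S(1,+0) = 49.4000; S(1,+1) = 52.6453
  k=2: S(2,-2) = 43.4972; S(2,-1) = 46.3547; S(2,+0) = 49.4000; S(2,+1) = 52.6453; S(2,+2) = 56.1038
Terminal payoffs V(N, j) = max(K - S_T, 0):
  V(2,-2) = 9.132796; V(2,-1) = 6.275260; V(2,+0) = 3.230000; V(2,+1) = 0.000000; V(2,+2) = 0.000000
Backward induction: V(k, j) = exp(-r*dt) * [p_u * V(k+1, j+1) + p_m * V(k+1, j) + p_d * V(k+1, j-1)]
  V(1,-1) = exp(-r*dt) * [p_u*3.230000 + p_m*6.275260 + p_d*9.132796] = 6.157081
  V(1,+0) = exp(-r*dt) * [p_u*0.000000 + p_m*3.230000 + p_d*6.275260] = 3.114560
  V(1,+1) = exp(-r*dt) * [p_u*0.000000 + p_m*0.000000 + p_d*3.230000] = 0.497252
  V(0,+0) = exp(-r*dt) * [p_u*0.497252 + p_m*3.114560 + p_d*6.157081] = 3.108407

Answer: Price = V(0,0) = 3.1084


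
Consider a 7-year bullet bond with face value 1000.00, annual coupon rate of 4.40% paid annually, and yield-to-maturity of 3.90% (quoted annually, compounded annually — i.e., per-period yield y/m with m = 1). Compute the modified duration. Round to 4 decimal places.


Answer: Modified duration = 5.9564

Derivation:
Coupon per period c = face * coupon_rate / m = 44.000000
Periods per year m = 1; per-period yield y/m = 0.039000
Number of cashflows N = 7
Cashflows (t years, CF_t, discount factor 1/(1+y/m)^(m*t), PV):
  t = 1.0000: CF_t = 44.000000, DF = 0.962464, PV = 42.348412
  t = 2.0000: CF_t = 44.000000, DF = 0.926337, PV = 40.758818
  t = 3.0000: CF_t = 44.000000, DF = 0.891566, PV = 39.228891
  t = 4.0000: CF_t = 44.000000, DF = 0.858100, PV = 37.756392
  t = 5.0000: CF_t = 44.000000, DF = 0.825890, PV = 36.339165
  t = 6.0000: CF_t = 44.000000, DF = 0.794889, PV = 34.975134
  t = 7.0000: CF_t = 1044.000000, DF = 0.765052, PV = 798.714678
Price P = sum_t PV_t = 1030.121491
First compute Macaulay numerator sum_t t * PV_t:
  t * PV_t at t = 1.0000: 42.348412
  t * PV_t at t = 2.0000: 81.517636
  t * PV_t at t = 3.0000: 117.686674
  t * PV_t at t = 4.0000: 151.025568
  t * PV_t at t = 5.0000: 181.695823
  t * PV_t at t = 6.0000: 209.850806
  t * PV_t at t = 7.0000: 5591.002749
Macaulay duration D = 6375.127667 / 1030.121491 = 6.188714
Modified duration = D / (1 + y/m) = 6.188714 / (1 + 0.039000) = 5.956414


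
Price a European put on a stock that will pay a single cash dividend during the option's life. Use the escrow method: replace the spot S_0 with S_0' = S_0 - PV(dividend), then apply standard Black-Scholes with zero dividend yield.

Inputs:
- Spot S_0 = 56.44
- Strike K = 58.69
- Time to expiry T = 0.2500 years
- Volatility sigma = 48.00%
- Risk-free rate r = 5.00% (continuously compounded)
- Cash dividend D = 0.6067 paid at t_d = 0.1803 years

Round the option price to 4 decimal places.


PV(D) = D * exp(-r * t_d) = 0.6067 * 0.99102551 = 0.60125518
S_0' = S_0 - PV(D) = 56.4400 - 0.60125518 = 55.83874482
d1 = (ln(S_0'/K) + (r + sigma^2/2)*T) / (sigma*sqrt(T)) = -0.03542239
d2 = d1 - sigma*sqrt(T) = -0.27542239
exp(-rT) = 0.98757780
N(-d1) = 0.51412854; N(-d2) = 0.60850413
P = K * exp(-rT) * N(-d2) - S_0' * N(-d1) = 58.6900 * 0.98757780 * 0.60850413 - 55.83874482 * 0.51412854 = 6.5612

Answer: Price = 6.5612


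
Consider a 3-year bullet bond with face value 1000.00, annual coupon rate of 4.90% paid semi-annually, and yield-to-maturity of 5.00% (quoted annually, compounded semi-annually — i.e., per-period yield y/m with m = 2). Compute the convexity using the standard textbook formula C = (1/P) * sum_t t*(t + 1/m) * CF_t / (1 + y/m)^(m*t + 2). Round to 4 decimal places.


Answer: Convexity = 9.2242

Derivation:
Coupon per period c = face * coupon_rate / m = 24.500000
Periods per year m = 2; per-period yield y/m = 0.025000
Number of cashflows N = 6
Cashflows (t years, CF_t, discount factor 1/(1+y/m)^(m*t), PV):
  t = 0.5000: CF_t = 24.500000, DF = 0.975610, PV = 23.902439
  t = 1.0000: CF_t = 24.500000, DF = 0.951814, PV = 23.319453
  t = 1.5000: CF_t = 24.500000, DF = 0.928599, PV = 22.750686
  t = 2.0000: CF_t = 24.500000, DF = 0.905951, PV = 22.195791
  t = 2.5000: CF_t = 24.500000, DF = 0.883854, PV = 21.654430
  t = 3.0000: CF_t = 1024.500000, DF = 0.862297, PV = 883.423139
Price P = sum_t PV_t = 997.245937
Convexity numerator sum_t t*(t + 1/m) * CF_t / (1+y/m)^(m*t + 2):
  t = 0.5000: term = 11.375343
  t = 1.0000: term = 33.293686
  t = 1.5000: term = 64.963290
  t = 2.0000: term = 105.631366
  t = 2.5000: term = 154.582487
  t = 3.0000: term = 8828.976049
Convexity = (1/P) * sum = 9198.822221 / 997.245937 = 9.224226


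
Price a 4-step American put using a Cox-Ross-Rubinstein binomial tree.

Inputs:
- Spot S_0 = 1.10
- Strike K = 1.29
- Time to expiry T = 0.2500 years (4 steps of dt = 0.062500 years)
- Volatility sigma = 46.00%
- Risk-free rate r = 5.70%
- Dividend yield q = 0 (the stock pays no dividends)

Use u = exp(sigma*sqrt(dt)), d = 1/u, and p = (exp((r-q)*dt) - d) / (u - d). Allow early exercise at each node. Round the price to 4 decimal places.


Answer: Price = V(0,0) = 0.2224

Derivation:
dt = T/N = 0.062500
u = exp(sigma*sqrt(dt)) = 1.121873; d = 1/u = 0.891366
p = (exp((r-q)*dt) - d) / (u - d) = 0.486764
Discount per step: exp(-r*dt) = 0.996444
Stock lattice S(k, i) with i counting down-moves:
  k=0: S(0,0) = 1.1000
  k=1: S(1,0) = 1.2341; S(1,1) = 0.9805
  k=2: S(2,0) = 1.3845; S(2,1) = 1.1000; S(2,2) = 0.8740
  k=3: S(3,0) = 1.5532; S(3,1) = 1.2341; S(3,2) = 0.9805; S(3,3) = 0.7790
  k=4: S(4,0) = 1.7425; S(4,1) = 1.3845; S(4,2) = 1.1000; S(4,3) = 0.8740; S(4,4) = 0.6944
Terminal payoffs V(N, i) = max(K - S_T, 0):
  V(4,0) = 0.000000; V(4,1) = 0.000000; V(4,2) = 0.190000; V(4,3) = 0.416013; V(4,4) = 0.595588
Backward induction: V(k, i) = exp(-r*dt) * [p * V(k+1, i) + (1-p) * V(k+1, i+1)]; then take max(V_cont, immediate exercise) for American.
  V(3,0) = exp(-r*dt) * [p*0.000000 + (1-p)*0.000000] = 0.000000; exercise = 0.000000; V(3,0) = max -> 0.000000
  V(3,1) = exp(-r*dt) * [p*0.000000 + (1-p)*0.190000] = 0.097168; exercise = 0.055939; V(3,1) = max -> 0.097168
  V(3,2) = exp(-r*dt) * [p*0.190000 + (1-p)*0.416013] = 0.304910; exercise = 0.309497; V(3,2) = max -> 0.309497
  V(3,3) = exp(-r*dt) * [p*0.416013 + (1-p)*0.595588] = 0.506370; exercise = 0.510958; V(3,3) = max -> 0.510958
  V(2,0) = exp(-r*dt) * [p*0.000000 + (1-p)*0.097168] = 0.049693; exercise = 0.000000; V(2,0) = max -> 0.049693
  V(2,1) = exp(-r*dt) * [p*0.097168 + (1-p)*0.309497] = 0.205410; exercise = 0.190000; V(2,1) = max -> 0.205410
  V(2,2) = exp(-r*dt) * [p*0.309497 + (1-p)*0.510958] = 0.411426; exercise = 0.416013; V(2,2) = max -> 0.416013
  V(1,0) = exp(-r*dt) * [p*0.049693 + (1-p)*0.205410] = 0.129151; exercise = 0.055939; V(1,0) = max -> 0.129151
  V(1,1) = exp(-r*dt) * [p*0.205410 + (1-p)*0.416013] = 0.312384; exercise = 0.309497; V(1,1) = max -> 0.312384
  V(0,0) = exp(-r*dt) * [p*0.129151 + (1-p)*0.312384] = 0.222399; exercise = 0.190000; V(0,0) = max -> 0.222399


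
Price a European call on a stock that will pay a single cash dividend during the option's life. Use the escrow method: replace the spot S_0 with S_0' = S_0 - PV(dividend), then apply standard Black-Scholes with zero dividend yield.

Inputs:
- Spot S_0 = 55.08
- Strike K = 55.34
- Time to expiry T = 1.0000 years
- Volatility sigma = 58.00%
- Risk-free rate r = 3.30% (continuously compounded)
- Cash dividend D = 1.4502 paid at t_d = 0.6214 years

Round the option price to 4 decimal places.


Answer: Price = 12.2889

Derivation:
PV(D) = D * exp(-r * t_d) = 1.4502 * 0.97970262 = 1.42076474
S_0' = S_0 - PV(D) = 55.0800 - 1.42076474 = 53.65923526
d1 = (ln(S_0'/K) + (r + sigma^2/2)*T) / (sigma*sqrt(T)) = 0.29372003
d2 = d1 - sigma*sqrt(T) = -0.28627997
exp(-rT) = 0.96753856
N(d1) = 0.61551408; N(d2) = 0.38733185
C = S_0' * N(d1) - K * exp(-rT) * N(d2) = 53.65923526 * 0.61551408 - 55.3400 * 0.96753856 * 0.38733185 = 12.2889


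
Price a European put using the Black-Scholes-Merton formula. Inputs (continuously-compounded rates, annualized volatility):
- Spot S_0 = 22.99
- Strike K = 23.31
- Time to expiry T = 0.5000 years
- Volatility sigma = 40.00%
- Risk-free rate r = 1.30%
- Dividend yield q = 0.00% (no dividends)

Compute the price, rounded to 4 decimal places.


Answer: Price = 2.6804

Derivation:
d1 = (ln(S/K) + (r - q + 0.5*sigma^2) * T) / (sigma * sqrt(T)) = 0.11553024
d2 = d1 - sigma * sqrt(T) = -0.16731248
exp(-rT) = 0.99352108; exp(-qT) = 1.00000000
P = K * exp(-rT) * N(-d2) - S_0 * exp(-qT) * N(-d1)
N(-d1) = 0.45401243; N(-d2) = 0.56643791
P = 23.3100 * 0.99352108 * 0.56643791 - 22.9900 * 1.00000000 * 0.45401243 = 2.6804


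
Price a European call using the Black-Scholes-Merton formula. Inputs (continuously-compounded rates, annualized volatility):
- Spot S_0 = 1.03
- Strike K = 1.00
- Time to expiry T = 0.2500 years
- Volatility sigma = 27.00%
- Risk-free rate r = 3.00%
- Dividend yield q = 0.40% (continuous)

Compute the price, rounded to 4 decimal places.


Answer: Price = 0.0745

Derivation:
d1 = (ln(S/K) + (r - q + 0.5*sigma^2) * T) / (sigma * sqrt(T)) = 0.33460224
d2 = d1 - sigma * sqrt(T) = 0.19960224
exp(-rT) = 0.99252805; exp(-qT) = 0.99900050
C = S_0 * exp(-qT) * N(d1) - K * exp(-rT) * N(d2)
N(d1) = 0.63103742; N(d2) = 0.57910416
C = 1.0300 * 0.99900050 * 0.63103742 - 1.0000 * 0.99252805 * 0.57910416 = 0.0745


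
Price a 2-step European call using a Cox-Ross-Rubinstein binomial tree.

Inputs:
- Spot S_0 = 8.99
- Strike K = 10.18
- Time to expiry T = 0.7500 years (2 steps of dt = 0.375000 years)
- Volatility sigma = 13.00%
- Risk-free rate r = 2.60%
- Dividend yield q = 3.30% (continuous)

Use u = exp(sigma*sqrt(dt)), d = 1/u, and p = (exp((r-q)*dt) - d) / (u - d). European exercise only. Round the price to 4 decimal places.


dt = T/N = 0.375000
u = exp(sigma*sqrt(dt)) = 1.082863; d = 1/u = 0.923478
p = (exp((r-q)*dt) - d) / (u - d) = 0.463660
Discount per step: exp(-r*dt) = 0.990297
Stock lattice S(k, i) with i counting down-moves:
  k=0: S(0,0) = 8.9900
  k=1: S(1,0) = 9.7349; S(1,1) = 8.3021
  k=2: S(2,0) = 10.5416; S(2,1) = 8.9900; S(2,2) = 7.6668
Terminal payoffs V(N, i) = max(S_T - K, 0):
  V(2,0) = 0.361604; V(2,1) = 0.000000; V(2,2) = 0.000000
Backward induction: V(k, i) = exp(-r*dt) * [p * V(k+1, i) + (1-p) * V(k+1, i+1)].
  V(1,0) = exp(-r*dt) * [p*0.361604 + (1-p)*0.000000] = 0.166035
  V(1,1) = exp(-r*dt) * [p*0.000000 + (1-p)*0.000000] = 0.000000
  V(0,0) = exp(-r*dt) * [p*0.166035 + (1-p)*0.000000] = 0.076237

Answer: Price = V(0,0) = 0.0762


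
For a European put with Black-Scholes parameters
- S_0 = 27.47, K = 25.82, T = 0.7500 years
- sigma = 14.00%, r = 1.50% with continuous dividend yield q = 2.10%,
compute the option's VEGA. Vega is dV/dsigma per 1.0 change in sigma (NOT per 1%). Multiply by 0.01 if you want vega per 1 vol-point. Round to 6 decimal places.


Answer: Vega = 8.099173

Derivation:
d1 = 0.5344210987; d2 = 0.4131775422
phi(d1) = 0.3458529866; exp(-qT) = 0.9843733826; exp(-rT) = 0.9888130446
Vega = S * exp(-qT) * phi(d1) * sqrt(T) = 27.4700 * 0.9843733826 * 0.3458529866 * 0.8660254038 = 8.099173


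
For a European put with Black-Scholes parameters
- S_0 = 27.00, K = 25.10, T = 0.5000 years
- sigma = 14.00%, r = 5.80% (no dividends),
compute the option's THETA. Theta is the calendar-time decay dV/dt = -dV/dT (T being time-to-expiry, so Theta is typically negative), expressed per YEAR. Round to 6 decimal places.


d1 = 1.0795401235; d2 = 0.9805451742
phi(d1) = 0.2227640872; exp(-qT) = 1.0000000000; exp(-rT) = 0.9714164645
Theta = -S*exp(-qT)*phi(d1)*sigma/(2*sqrt(T)) + r*K*exp(-rT)*N(-d2) - q*S*exp(-qT)*N(-d1)
N(-d1) = 0.1401735086; N(-d2) = 0.1634085411; sqrt(T) = 0.7071067812
Term 1 = -27.0000 * 1.0000000000 * 0.2227640872 * 0.1400 / (2 * 0.7071067812) = -0.5954180274
Term 2 = 0.0580 * 25.1000 * 0.9714164645 * 0.1634085411 = 0.2310904125
Term 3 = 0 (no dividend yield, q = 0)
Theta = -0.5954180274 + (0.2310904125) + (0.0000000000) = -0.364328

Answer: Theta = -0.364328


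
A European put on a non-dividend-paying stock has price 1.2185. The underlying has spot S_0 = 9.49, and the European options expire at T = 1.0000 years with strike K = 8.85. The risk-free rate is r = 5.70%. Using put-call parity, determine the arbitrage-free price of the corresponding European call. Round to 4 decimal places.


Put-call parity: C - P = S_0 * exp(-qT) - K * exp(-rT).
S_0 * exp(-qT) = 9.4900 * 1.00000000 = 9.49000000
K * exp(-rT) = 8.8500 * 0.94459407 = 8.35965751
C = P + S*exp(-qT) - K*exp(-rT)
C = 1.2185 + 9.49000000 - 8.35965751 = 2.3488

Answer: Call price = 2.3488


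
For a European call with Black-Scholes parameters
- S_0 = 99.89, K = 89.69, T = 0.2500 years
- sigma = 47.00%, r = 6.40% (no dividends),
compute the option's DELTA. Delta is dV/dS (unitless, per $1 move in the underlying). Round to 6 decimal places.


Answer: Delta = 0.740189

Derivation:
d1 = 0.6439268103; d2 = 0.4089268103
phi(d1) = 0.3242438568; exp(-qT) = 1.0000000000; exp(-rT) = 0.9841273201
N(d1) = 0.7401885522
Delta = exp(-qT) * N(d1) = 1.0000000000 * 0.7401885522 = 0.740189


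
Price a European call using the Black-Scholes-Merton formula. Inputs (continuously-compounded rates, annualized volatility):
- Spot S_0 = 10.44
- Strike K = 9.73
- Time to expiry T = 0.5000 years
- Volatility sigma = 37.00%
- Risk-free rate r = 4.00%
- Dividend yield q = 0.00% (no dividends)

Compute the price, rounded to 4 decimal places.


d1 = (ln(S/K) + (r - q + 0.5*sigma^2) * T) / (sigma * sqrt(T)) = 0.47645882
d2 = d1 - sigma * sqrt(T) = 0.21482931
exp(-rT) = 0.98019867; exp(-qT) = 1.00000000
C = S_0 * exp(-qT) * N(d1) - K * exp(-rT) * N(d2)
N(d1) = 0.68312623; N(d2) = 0.58504980
C = 10.4400 * 1.00000000 * 0.68312623 - 9.7300 * 0.98019867 * 0.58504980 = 1.5520

Answer: Price = 1.5520


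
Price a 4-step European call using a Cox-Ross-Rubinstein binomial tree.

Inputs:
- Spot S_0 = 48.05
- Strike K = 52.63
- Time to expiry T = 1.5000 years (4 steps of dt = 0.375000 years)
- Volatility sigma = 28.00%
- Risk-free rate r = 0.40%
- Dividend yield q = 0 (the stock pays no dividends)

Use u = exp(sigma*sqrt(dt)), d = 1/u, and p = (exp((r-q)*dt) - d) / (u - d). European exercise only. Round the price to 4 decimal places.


dt = T/N = 0.375000
u = exp(sigma*sqrt(dt)) = 1.187042; d = 1/u = 0.842430
p = (exp((r-q)*dt) - d) / (u - d) = 0.461595
Discount per step: exp(-r*dt) = 0.998501
Stock lattice S(k, i) with i counting down-moves:
  k=0: S(0,0) = 48.0500
  k=1: S(1,0) = 57.0374; S(1,1) = 40.4788
  k=2: S(2,0) = 67.7057; S(2,1) = 48.0500; S(2,2) = 34.1006
  k=3: S(3,0) = 80.3695; S(3,1) = 57.0374; S(3,2) = 40.4788; S(3,3) = 28.7273
  k=4: S(4,0) = 95.4020; S(4,1) = 67.7057; S(4,2) = 48.0500; S(4,3) = 34.1006; S(4,4) = 24.2008
Terminal payoffs V(N, i) = max(S_T - K, 0):
  V(4,0) = 42.771973; V(4,1) = 15.075722; V(4,2) = 0.000000; V(4,3) = 0.000000; V(4,4) = 0.000000
Backward induction: V(k, i) = exp(-r*dt) * [p * V(k+1, i) + (1-p) * V(k+1, i+1)].
  V(3,0) = exp(-r*dt) * [p*42.771973 + (1-p)*15.075722] = 27.818404
  V(3,1) = exp(-r*dt) * [p*15.075722 + (1-p)*0.000000] = 6.948442
  V(3,2) = exp(-r*dt) * [p*0.000000 + (1-p)*0.000000] = 0.000000
  V(3,3) = exp(-r*dt) * [p*0.000000 + (1-p)*0.000000] = 0.000000
  V(2,0) = exp(-r*dt) * [p*27.818404 + (1-p)*6.948442] = 16.557051
  V(2,1) = exp(-r*dt) * [p*6.948442 + (1-p)*0.000000] = 3.202556
  V(2,2) = exp(-r*dt) * [p*0.000000 + (1-p)*0.000000] = 0.000000
  V(1,0) = exp(-r*dt) * [p*16.557051 + (1-p)*3.202556] = 9.352879
  V(1,1) = exp(-r*dt) * [p*3.202556 + (1-p)*0.000000] = 1.476067
  V(0,0) = exp(-r*dt) * [p*9.352879 + (1-p)*1.476067] = 5.104299

Answer: Price = V(0,0) = 5.1043


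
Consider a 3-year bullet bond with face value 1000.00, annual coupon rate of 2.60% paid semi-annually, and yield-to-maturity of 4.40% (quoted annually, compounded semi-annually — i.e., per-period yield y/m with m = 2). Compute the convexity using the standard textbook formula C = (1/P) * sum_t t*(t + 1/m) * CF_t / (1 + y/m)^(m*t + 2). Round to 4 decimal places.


Coupon per period c = face * coupon_rate / m = 13.000000
Periods per year m = 2; per-period yield y/m = 0.022000
Number of cashflows N = 6
Cashflows (t years, CF_t, discount factor 1/(1+y/m)^(m*t), PV):
  t = 0.5000: CF_t = 13.000000, DF = 0.978474, PV = 12.720157
  t = 1.0000: CF_t = 13.000000, DF = 0.957411, PV = 12.446337
  t = 1.5000: CF_t = 13.000000, DF = 0.936801, PV = 12.178412
  t = 2.0000: CF_t = 13.000000, DF = 0.916635, PV = 11.916254
  t = 2.5000: CF_t = 13.000000, DF = 0.896903, PV = 11.659740
  t = 3.0000: CF_t = 1013.000000, DF = 0.877596, PV = 889.004728
Price P = sum_t PV_t = 949.925628
Convexity numerator sum_t t*(t + 1/m) * CF_t / (1+y/m)^(m*t + 2):
  t = 0.5000: term = 6.089206
  t = 1.0000: term = 17.874382
  t = 1.5000: term = 34.979221
  t = 2.0000: term = 57.043739
  t = 2.5000: term = 83.723687
  t = 3.0000: term = 8936.996298
Convexity = (1/P) * sum = 9136.706532 / 949.925628 = 9.618339

Answer: Convexity = 9.6183


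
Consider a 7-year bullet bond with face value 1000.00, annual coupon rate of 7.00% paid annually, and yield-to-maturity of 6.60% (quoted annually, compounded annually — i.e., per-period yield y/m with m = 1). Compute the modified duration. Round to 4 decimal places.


Coupon per period c = face * coupon_rate / m = 70.000000
Periods per year m = 1; per-period yield y/m = 0.066000
Number of cashflows N = 7
Cashflows (t years, CF_t, discount factor 1/(1+y/m)^(m*t), PV):
  t = 1.0000: CF_t = 70.000000, DF = 0.938086, PV = 65.666041
  t = 2.0000: CF_t = 70.000000, DF = 0.880006, PV = 61.600414
  t = 3.0000: CF_t = 70.000000, DF = 0.825521, PV = 57.786505
  t = 4.0000: CF_t = 70.000000, DF = 0.774410, PV = 54.208729
  t = 5.0000: CF_t = 70.000000, DF = 0.726464, PV = 50.852466
  t = 6.0000: CF_t = 70.000000, DF = 0.681486, PV = 47.704002
  t = 7.0000: CF_t = 1070.000000, DF = 0.639292, PV = 684.042908
Price P = sum_t PV_t = 1021.861064
First compute Macaulay numerator sum_t t * PV_t:
  t * PV_t at t = 1.0000: 65.666041
  t * PV_t at t = 2.0000: 123.200828
  t * PV_t at t = 3.0000: 173.359514
  t * PV_t at t = 4.0000: 216.834914
  t * PV_t at t = 5.0000: 254.262329
  t * PV_t at t = 6.0000: 286.224010
  t * PV_t at t = 7.0000: 4788.300359
Macaulay duration D = 5907.847996 / 1021.861064 = 5.781459
Modified duration = D / (1 + y/m) = 5.781459 / (1 + 0.066000) = 5.423508

Answer: Modified duration = 5.4235


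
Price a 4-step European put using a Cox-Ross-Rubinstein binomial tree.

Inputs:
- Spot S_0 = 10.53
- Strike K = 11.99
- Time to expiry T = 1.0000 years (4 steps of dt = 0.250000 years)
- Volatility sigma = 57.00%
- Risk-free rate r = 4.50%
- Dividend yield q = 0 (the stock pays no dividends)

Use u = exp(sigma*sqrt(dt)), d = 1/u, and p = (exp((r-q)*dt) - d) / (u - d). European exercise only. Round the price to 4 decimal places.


dt = T/N = 0.250000
u = exp(sigma*sqrt(dt)) = 1.329762; d = 1/u = 0.752014
p = (exp((r-q)*dt) - d) / (u - d) = 0.448810
Discount per step: exp(-r*dt) = 0.988813
Stock lattice S(k, i) with i counting down-moves:
  k=0: S(0,0) = 10.5300
  k=1: S(1,0) = 14.0024; S(1,1) = 7.9187
  k=2: S(2,0) = 18.6199; S(2,1) = 10.5300; S(2,2) = 5.9550
  k=3: S(3,0) = 24.7600; S(3,1) = 14.0024; S(3,2) = 7.9187; S(3,3) = 4.4782
  k=4: S(4,0) = 32.9249; S(4,1) = 18.6199; S(4,2) = 10.5300; S(4,3) = 5.9550; S(4,4) = 3.3677
Terminal payoffs V(N, i) = max(K - S_T, 0):
  V(4,0) = 0.000000; V(4,1) = 0.000000; V(4,2) = 1.460000; V(4,3) = 6.035017; V(4,4) = 8.622306
Backward induction: V(k, i) = exp(-r*dt) * [p * V(k+1, i) + (1-p) * V(k+1, i+1)].
  V(3,0) = exp(-r*dt) * [p*0.000000 + (1-p)*0.000000] = 0.000000
  V(3,1) = exp(-r*dt) * [p*0.000000 + (1-p)*1.460000] = 0.795734
  V(3,2) = exp(-r*dt) * [p*1.460000 + (1-p)*6.035017] = 3.937158
  V(3,3) = exp(-r*dt) * [p*6.035017 + (1-p)*8.622306] = 7.377636
  V(2,0) = exp(-r*dt) * [p*0.000000 + (1-p)*0.795734] = 0.433694
  V(2,1) = exp(-r*dt) * [p*0.795734 + (1-p)*3.937158] = 2.498982
  V(2,2) = exp(-r*dt) * [p*3.937158 + (1-p)*7.377636] = 5.768254
  V(1,0) = exp(-r*dt) * [p*0.433694 + (1-p)*2.498982] = 1.554472
  V(1,1) = exp(-r*dt) * [p*2.498982 + (1-p)*5.768254] = 4.252856
  V(0,0) = exp(-r*dt) * [p*1.554472 + (1-p)*4.252856] = 3.007765

Answer: Price = V(0,0) = 3.0078


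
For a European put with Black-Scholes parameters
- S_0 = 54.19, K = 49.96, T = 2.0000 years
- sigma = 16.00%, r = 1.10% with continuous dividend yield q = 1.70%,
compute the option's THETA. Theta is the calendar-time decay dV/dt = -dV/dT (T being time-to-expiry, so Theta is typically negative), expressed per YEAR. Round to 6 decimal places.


Answer: Theta = -1.155453

Derivation:
d1 = 0.4192864980; d2 = 0.1930123280
phi(d1) = 0.3653720546; exp(-qT) = 0.9665715046; exp(-rT) = 0.9782402351
Theta = -S*exp(-qT)*phi(d1)*sigma/(2*sqrt(T)) + r*K*exp(-rT)*N(-d2) - q*S*exp(-qT)*N(-d1)
N(-d1) = 0.3375033815; N(-d2) = 0.4234746566; sqrt(T) = 1.4142135624
Term 1 = -54.1900 * 0.9665715046 * 0.3653720546 * 0.1600 / (2 * 1.4142135624) = -1.0825886140
Term 2 = 0.0110 * 49.9600 * 0.9782402351 * 0.4234746566 = 0.2276606968
Term 3 = -0.0170 * 54.1900 * 0.9665715046 * 0.3375033815 = -0.3005247112
Theta = -1.0825886140 + (0.2276606968) + (-0.3005247112) = -1.155453


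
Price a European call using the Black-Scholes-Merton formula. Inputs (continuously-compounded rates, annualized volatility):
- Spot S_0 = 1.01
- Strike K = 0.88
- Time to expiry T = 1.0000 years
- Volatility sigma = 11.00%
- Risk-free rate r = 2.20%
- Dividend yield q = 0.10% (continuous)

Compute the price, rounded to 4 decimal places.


d1 = (ln(S/K) + (r - q + 0.5*sigma^2) * T) / (sigma * sqrt(T)) = 1.49848820
d2 = d1 - sigma * sqrt(T) = 1.38848820
exp(-rT) = 0.97824024; exp(-qT) = 0.99900050
C = S_0 * exp(-qT) * N(d1) - K * exp(-rT) * N(d2)
N(d1) = 0.93299677; N(d2) = 0.91750578
C = 1.0100 * 0.99900050 * 0.93299677 - 0.8800 * 0.97824024 * 0.91750578 = 0.1515

Answer: Price = 0.1515


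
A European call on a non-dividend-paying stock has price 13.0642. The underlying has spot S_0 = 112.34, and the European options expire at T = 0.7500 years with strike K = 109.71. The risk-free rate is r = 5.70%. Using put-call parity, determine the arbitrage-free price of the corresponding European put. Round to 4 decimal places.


Answer: Put price = 5.8429

Derivation:
Put-call parity: C - P = S_0 * exp(-qT) - K * exp(-rT).
S_0 * exp(-qT) = 112.3400 * 1.00000000 = 112.34000000
K * exp(-rT) = 109.7100 * 0.95815090 = 105.11873500
P = C - S*exp(-qT) + K*exp(-rT)
P = 13.0642 - 112.34000000 + 105.11873500 = 5.8429


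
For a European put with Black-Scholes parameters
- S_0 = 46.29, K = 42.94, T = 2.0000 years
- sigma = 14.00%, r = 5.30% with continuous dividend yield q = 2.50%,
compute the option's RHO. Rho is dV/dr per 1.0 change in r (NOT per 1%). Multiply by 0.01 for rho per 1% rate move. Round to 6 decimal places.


d1 = 0.7612618803; d2 = 0.5632719816
phi(d1) = 0.2985856781; exp(-qT) = 0.9512294245; exp(-rT) = 0.8994246481
N(-d2) = 0.2866248470
Rho = -K*T*exp(-rT)*N(-d2) = -42.9400 * 2.0000 * 0.8994246481 * 0.2866248470 = -22.139645

Answer: Rho = -22.139645


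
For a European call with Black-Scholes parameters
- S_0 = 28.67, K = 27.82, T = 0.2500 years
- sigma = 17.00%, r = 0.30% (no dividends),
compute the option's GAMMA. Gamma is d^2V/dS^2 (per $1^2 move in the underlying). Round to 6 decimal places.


Answer: Gamma = 0.150791

Derivation:
d1 = 0.4053952165; d2 = 0.3203952165
phi(d1) = 0.3674708901; exp(-qT) = 1.0000000000; exp(-rT) = 0.9992502812
Gamma = exp(-qT) * phi(d1) / (S * sigma * sqrt(T)) = 1.0000000000 * 0.3674708901 / (28.6700 * 0.1700 * 0.5000000000) = 0.150791


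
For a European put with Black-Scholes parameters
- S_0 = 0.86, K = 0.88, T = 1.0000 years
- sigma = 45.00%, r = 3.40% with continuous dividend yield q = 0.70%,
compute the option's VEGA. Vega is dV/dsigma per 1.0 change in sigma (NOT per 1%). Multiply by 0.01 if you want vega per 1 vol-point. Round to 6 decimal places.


d1 = 0.2339121817; d2 = -0.2160878183
phi(d1) = 0.3881761733; exp(-qT) = 0.9930244429; exp(-rT) = 0.9665715046
Vega = S * exp(-qT) * phi(d1) * sqrt(T) = 0.8600 * 0.9930244429 * 0.3881761733 * 1.0000000000 = 0.331503

Answer: Vega = 0.331503


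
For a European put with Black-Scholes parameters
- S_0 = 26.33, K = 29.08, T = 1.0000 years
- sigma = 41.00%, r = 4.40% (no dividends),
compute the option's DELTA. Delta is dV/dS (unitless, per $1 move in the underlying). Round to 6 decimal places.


Answer: Delta = -0.472089

Derivation:
d1 = 0.0700202947; d2 = -0.3399797053
phi(d1) = 0.3979655027; exp(-qT) = 1.0000000000; exp(-rT) = 0.9569539575
N(-d1) = 0.4720887532
Delta = -exp(-qT) * N(-d1) = -1.0000000000 * 0.4720887532 = -0.472089


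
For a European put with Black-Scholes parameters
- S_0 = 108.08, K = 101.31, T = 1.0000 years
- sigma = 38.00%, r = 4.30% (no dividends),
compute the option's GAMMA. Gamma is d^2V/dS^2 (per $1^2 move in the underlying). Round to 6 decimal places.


Answer: Gamma = 0.008684

Derivation:
d1 = 0.4733857121; d2 = 0.0933857121
phi(d1) = 0.3566552859; exp(-qT) = 1.0000000000; exp(-rT) = 0.9579113901
Gamma = exp(-qT) * phi(d1) / (S * sigma * sqrt(T)) = 1.0000000000 * 0.3566552859 / (108.0800 * 0.3800 * 1.0000000000) = 0.008684


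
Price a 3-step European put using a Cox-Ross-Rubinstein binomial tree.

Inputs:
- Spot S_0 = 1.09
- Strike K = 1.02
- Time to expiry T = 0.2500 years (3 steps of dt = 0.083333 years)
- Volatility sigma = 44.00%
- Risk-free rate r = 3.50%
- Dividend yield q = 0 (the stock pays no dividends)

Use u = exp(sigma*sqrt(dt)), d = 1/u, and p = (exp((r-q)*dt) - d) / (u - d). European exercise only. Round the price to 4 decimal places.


dt = T/N = 0.083333
u = exp(sigma*sqrt(dt)) = 1.135436; d = 1/u = 0.880719
p = (exp((r-q)*dt) - d) / (u - d) = 0.479756
Discount per step: exp(-r*dt) = 0.997088
Stock lattice S(k, i) with i counting down-moves:
  k=0: S(0,0) = 1.0900
  k=1: S(1,0) = 1.2376; S(1,1) = 0.9600
  k=2: S(2,0) = 1.4052; S(2,1) = 1.0900; S(2,2) = 0.8455
  k=3: S(3,0) = 1.5956; S(3,1) = 1.2376; S(3,2) = 0.9600; S(3,3) = 0.7446
Terminal payoffs V(N, i) = max(K - S_T, 0):
  V(3,0) = 0.000000; V(3,1) = 0.000000; V(3,2) = 0.060017; V(3,3) = 0.275374
Backward induction: V(k, i) = exp(-r*dt) * [p * V(k+1, i) + (1-p) * V(k+1, i+1)].
  V(2,0) = exp(-r*dt) * [p*0.000000 + (1-p)*0.000000] = 0.000000
  V(2,1) = exp(-r*dt) * [p*0.000000 + (1-p)*0.060017] = 0.031132
  V(2,2) = exp(-r*dt) * [p*0.060017 + (1-p)*0.275374] = 0.171554
  V(1,0) = exp(-r*dt) * [p*0.000000 + (1-p)*0.031132] = 0.016149
  V(1,1) = exp(-r*dt) * [p*0.031132 + (1-p)*0.171554] = 0.103883
  V(0,0) = exp(-r*dt) * [p*0.016149 + (1-p)*0.103883] = 0.061612

Answer: Price = V(0,0) = 0.0616


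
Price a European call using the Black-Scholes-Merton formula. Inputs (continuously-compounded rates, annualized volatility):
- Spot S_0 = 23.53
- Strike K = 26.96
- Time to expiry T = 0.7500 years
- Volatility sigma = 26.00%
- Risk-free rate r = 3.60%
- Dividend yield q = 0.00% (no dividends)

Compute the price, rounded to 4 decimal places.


Answer: Price = 1.1302

Derivation:
d1 = (ln(S/K) + (r - q + 0.5*sigma^2) * T) / (sigma * sqrt(T)) = -0.37184947
d2 = d1 - sigma * sqrt(T) = -0.59701608
exp(-rT) = 0.97336124; exp(-qT) = 1.00000000
C = S_0 * exp(-qT) * N(d1) - K * exp(-rT) * N(d2)
N(d1) = 0.35500246; N(d2) = 0.27524832
C = 23.5300 * 1.00000000 * 0.35500246 - 26.9600 * 0.97336124 * 0.27524832 = 1.1302


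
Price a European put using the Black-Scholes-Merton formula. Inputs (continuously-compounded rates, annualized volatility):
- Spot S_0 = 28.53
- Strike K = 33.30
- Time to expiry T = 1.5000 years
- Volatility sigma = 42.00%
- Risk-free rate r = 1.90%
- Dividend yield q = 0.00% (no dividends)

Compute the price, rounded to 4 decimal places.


d1 = (ln(S/K) + (r - q + 0.5*sigma^2) * T) / (sigma * sqrt(T)) = 0.01205065
d2 = d1 - sigma * sqrt(T) = -0.50234220
exp(-rT) = 0.97190229; exp(-qT) = 1.00000000
P = K * exp(-rT) * N(-d2) - S_0 * exp(-qT) * N(-d1)
N(-d1) = 0.49519260; N(-d2) = 0.69228658
P = 33.3000 * 0.97190229 * 0.69228658 - 28.5300 * 1.00000000 * 0.49519260 = 8.2776

Answer: Price = 8.2776


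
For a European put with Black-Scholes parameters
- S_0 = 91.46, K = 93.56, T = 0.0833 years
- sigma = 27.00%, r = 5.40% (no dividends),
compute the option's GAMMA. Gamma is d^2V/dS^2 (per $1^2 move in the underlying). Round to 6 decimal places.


Answer: Gamma = 0.054925

Derivation:
d1 = -0.1946282751; d2 = -0.2725549714
phi(d1) = 0.3914573866; exp(-qT) = 1.0000000000; exp(-rT) = 0.9955119017
Gamma = exp(-qT) * phi(d1) / (S * sigma * sqrt(T)) = 1.0000000000 * 0.3914573866 / (91.4600 * 0.2700 * 0.2886173938) = 0.054925


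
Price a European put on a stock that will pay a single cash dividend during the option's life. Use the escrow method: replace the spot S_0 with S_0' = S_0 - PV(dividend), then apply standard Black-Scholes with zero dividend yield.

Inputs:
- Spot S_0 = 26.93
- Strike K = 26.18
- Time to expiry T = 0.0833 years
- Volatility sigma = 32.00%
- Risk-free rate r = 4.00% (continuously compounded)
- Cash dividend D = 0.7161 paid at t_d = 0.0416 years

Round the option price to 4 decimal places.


Answer: Price = 0.9035

Derivation:
PV(D) = D * exp(-r * t_d) = 0.7161 * 0.99833738 = 0.71490940
S_0' = S_0 - PV(D) = 26.9300 - 0.71490940 = 26.21509060
d1 = (ln(S_0'/K) + (r + sigma^2/2)*T) / (sigma*sqrt(T)) = 0.09675895
d2 = d1 - sigma*sqrt(T) = 0.00440139
exp(-rT) = 0.99667354
N(-d1) = 0.46145891; N(-d2) = 0.49824411
P = K * exp(-rT) * N(-d2) - S_0' * N(-d1) = 26.1800 * 0.99667354 * 0.49824411 - 26.21509060 * 0.46145891 = 0.9035


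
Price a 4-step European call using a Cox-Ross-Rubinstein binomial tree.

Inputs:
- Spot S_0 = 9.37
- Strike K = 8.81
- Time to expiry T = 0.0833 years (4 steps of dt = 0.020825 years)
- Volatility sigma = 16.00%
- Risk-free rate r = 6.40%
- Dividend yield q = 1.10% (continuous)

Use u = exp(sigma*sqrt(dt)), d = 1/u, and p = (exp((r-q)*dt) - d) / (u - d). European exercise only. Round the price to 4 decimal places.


dt = T/N = 0.020825
u = exp(sigma*sqrt(dt)) = 1.023358; d = 1/u = 0.977175
p = (exp((r-q)*dt) - d) / (u - d) = 0.518140
Discount per step: exp(-r*dt) = 0.998668
Stock lattice S(k, i) with i counting down-moves:
  k=0: S(0,0) = 9.3700
  k=1: S(1,0) = 9.5889; S(1,1) = 9.1561
  k=2: S(2,0) = 9.8128; S(2,1) = 9.3700; S(2,2) = 8.9471
  k=3: S(3,0) = 10.0420; S(3,1) = 9.5889; S(3,2) = 9.1561; S(3,3) = 8.7429
  k=4: S(4,0) = 10.2766; S(4,1) = 9.8128; S(4,2) = 9.3700; S(4,3) = 8.9471; S(4,4) = 8.5434
Terminal payoffs V(N, i) = max(S_T - K, 0):
  V(4,0) = 1.466612; V(4,1) = 1.002841; V(4,2) = 0.560000; V(4,3) = 0.137143; V(4,4) = 0.000000
Backward induction: V(k, i) = exp(-r*dt) * [p * V(k+1, i) + (1-p) * V(k+1, i+1)].
  V(3,0) = exp(-r*dt) * [p*1.466612 + (1-p)*1.002841] = 1.241484
  V(3,1) = exp(-r*dt) * [p*1.002841 + (1-p)*0.560000] = 0.788402
  V(3,2) = exp(-r*dt) * [p*0.560000 + (1-p)*0.137143] = 0.355768
  V(3,3) = exp(-r*dt) * [p*0.137143 + (1-p)*0.000000] = 0.070965
  V(2,0) = exp(-r*dt) * [p*1.241484 + (1-p)*0.788402] = 1.021799
  V(2,1) = exp(-r*dt) * [p*0.788402 + (1-p)*0.355768] = 0.579161
  V(2,2) = exp(-r*dt) * [p*0.355768 + (1-p)*0.070965] = 0.218242
  V(1,0) = exp(-r*dt) * [p*1.021799 + (1-p)*0.579161] = 0.807433
  V(1,1) = exp(-r*dt) * [p*0.579161 + (1-p)*0.218242] = 0.404709
  V(0,0) = exp(-r*dt) * [p*0.807433 + (1-p)*0.404709] = 0.612559

Answer: Price = V(0,0) = 0.6126
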